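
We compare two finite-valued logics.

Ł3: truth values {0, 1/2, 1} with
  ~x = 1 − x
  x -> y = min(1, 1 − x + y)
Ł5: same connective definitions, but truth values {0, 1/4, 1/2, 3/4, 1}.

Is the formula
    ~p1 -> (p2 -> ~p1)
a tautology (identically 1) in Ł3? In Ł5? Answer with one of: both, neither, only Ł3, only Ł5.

both

In Ł3: every assignment gives 1 — tautology.
In Ł5: every assignment gives 1 — tautology.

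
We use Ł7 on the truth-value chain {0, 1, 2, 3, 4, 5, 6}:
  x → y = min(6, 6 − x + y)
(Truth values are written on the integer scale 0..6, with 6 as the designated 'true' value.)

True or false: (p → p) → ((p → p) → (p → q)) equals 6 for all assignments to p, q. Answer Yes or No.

Counterexample: take p = 1, q = 0.
p → p = 1 → 1 = 6
p → p = 1 → 1 = 6
p → q = 1 → 0 = 5
(p → p) → (p → q) = 6 → 5 = 5
(p → p) → ((p → p) → (p → q)) = 6 → 5 = 5
This gives 5 ≠ 6.

No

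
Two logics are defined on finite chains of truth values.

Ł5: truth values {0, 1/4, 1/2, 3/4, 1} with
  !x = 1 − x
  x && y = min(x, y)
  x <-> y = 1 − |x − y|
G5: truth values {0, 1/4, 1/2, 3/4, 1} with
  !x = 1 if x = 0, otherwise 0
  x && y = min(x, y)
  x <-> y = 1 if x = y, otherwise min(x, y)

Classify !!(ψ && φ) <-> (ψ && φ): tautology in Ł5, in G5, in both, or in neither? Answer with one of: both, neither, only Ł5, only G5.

only Ł5

In Ł5: every assignment gives 1 — tautology.
In G5: at φ = 1/4, ψ = 1/4 the value is 1/4 — not a tautology.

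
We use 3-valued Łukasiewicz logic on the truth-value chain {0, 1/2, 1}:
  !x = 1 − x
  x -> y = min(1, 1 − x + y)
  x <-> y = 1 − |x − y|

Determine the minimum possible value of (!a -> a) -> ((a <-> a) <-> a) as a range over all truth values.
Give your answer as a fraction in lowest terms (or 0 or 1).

1/2

Take a = 1/2:
!a = !1/2 = 1/2
!a -> a = 1/2 -> 1/2 = 1
a <-> a = 1/2 <-> 1/2 = 1
(a <-> a) <-> a = 1 <-> 1/2 = 1/2
(!a -> a) -> ((a <-> a) <-> a) = 1 -> 1/2 = 1/2
No assignment yields a value below 1/2, so this is the minimum.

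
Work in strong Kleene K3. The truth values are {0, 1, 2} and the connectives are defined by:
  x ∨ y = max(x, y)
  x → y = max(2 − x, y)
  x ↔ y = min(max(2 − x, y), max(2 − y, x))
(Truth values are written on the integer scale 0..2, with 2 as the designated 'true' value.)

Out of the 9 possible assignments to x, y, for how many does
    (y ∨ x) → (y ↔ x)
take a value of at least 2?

x = 0, y = 0 ↦ 2  ≥
x = 0, y = 1 ↦ 1  <
x = 0, y = 2 ↦ 0  <
x = 1, y = 0 ↦ 1  <
x = 1, y = 1 ↦ 1  <
x = 1, y = 2 ↦ 1  <
x = 2, y = 0 ↦ 0  <
x = 2, y = 1 ↦ 1  <
x = 2, y = 2 ↦ 2  ≥
So 2 of the 9 assignments meet the threshold.

2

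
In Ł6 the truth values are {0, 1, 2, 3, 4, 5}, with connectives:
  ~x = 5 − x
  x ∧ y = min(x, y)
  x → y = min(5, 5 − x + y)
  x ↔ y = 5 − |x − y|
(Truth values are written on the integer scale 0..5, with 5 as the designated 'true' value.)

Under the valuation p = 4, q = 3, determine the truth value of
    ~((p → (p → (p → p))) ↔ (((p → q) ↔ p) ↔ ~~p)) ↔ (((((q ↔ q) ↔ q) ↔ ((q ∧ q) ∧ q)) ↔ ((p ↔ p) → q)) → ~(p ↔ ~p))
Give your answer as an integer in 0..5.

p → p = 4 → 4 = 5
p → (p → p) = 4 → 5 = 5
p → (p → (p → p)) = 4 → 5 = 5
p → q = 4 → 3 = 4
(p → q) ↔ p = 4 ↔ 4 = 5
~p = ~4 = 1
~~p = ~1 = 4
((p → q) ↔ p) ↔ ~~p = 5 ↔ 4 = 4
(p → (p → (p → p))) ↔ (((p → q) ↔ p) ↔ ~~p) = 5 ↔ 4 = 4
~((p → (p → (p → p))) ↔ (((p → q) ↔ p) ↔ ~~p)) = ~4 = 1
q ↔ q = 3 ↔ 3 = 5
(q ↔ q) ↔ q = 5 ↔ 3 = 3
q ∧ q = 3 ∧ 3 = 3
(q ∧ q) ∧ q = 3 ∧ 3 = 3
((q ↔ q) ↔ q) ↔ ((q ∧ q) ∧ q) = 3 ↔ 3 = 5
p ↔ p = 4 ↔ 4 = 5
(p ↔ p) → q = 5 → 3 = 3
(((q ↔ q) ↔ q) ↔ ((q ∧ q) ∧ q)) ↔ ((p ↔ p) → q) = 5 ↔ 3 = 3
~p = ~4 = 1
p ↔ ~p = 4 ↔ 1 = 2
~(p ↔ ~p) = ~2 = 3
((((q ↔ q) ↔ q) ↔ ((q ∧ q) ∧ q)) ↔ ((p ↔ p) → q)) → ~(p ↔ ~p) = 3 → 3 = 5
~((p → (p → (p → p))) ↔ (((p → q) ↔ p) ↔ ~~p)) ↔ (((((q ↔ q) ↔ q) ↔ ((q ∧ q) ∧ q)) ↔ ((p ↔ p) → q)) → ~(p ↔ ~p)) = 1 ↔ 5 = 1

1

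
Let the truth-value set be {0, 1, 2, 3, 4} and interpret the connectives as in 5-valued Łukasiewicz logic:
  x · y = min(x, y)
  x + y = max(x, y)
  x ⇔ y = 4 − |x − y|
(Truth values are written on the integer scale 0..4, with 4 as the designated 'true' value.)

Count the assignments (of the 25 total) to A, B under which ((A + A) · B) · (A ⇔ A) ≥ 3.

value 4: 1 assignment (counts)
value 3: 3 assignments (counts)
value 2: 5 assignments
value 1: 7 assignments
value 0: 9 assignments
So 4 of the 25 assignments meet the threshold.

4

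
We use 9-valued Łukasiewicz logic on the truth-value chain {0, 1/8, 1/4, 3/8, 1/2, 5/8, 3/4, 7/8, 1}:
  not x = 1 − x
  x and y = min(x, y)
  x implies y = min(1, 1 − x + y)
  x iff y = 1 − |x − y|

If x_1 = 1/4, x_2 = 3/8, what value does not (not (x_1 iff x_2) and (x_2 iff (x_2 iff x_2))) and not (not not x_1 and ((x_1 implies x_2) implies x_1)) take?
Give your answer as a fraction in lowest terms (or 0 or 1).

x_1 iff x_2 = 1/4 iff 3/8 = 7/8
not (x_1 iff x_2) = not 7/8 = 1/8
x_2 iff x_2 = 3/8 iff 3/8 = 1
x_2 iff (x_2 iff x_2) = 3/8 iff 1 = 3/8
not (x_1 iff x_2) and (x_2 iff (x_2 iff x_2)) = 1/8 and 3/8 = 1/8
not (not (x_1 iff x_2) and (x_2 iff (x_2 iff x_2))) = not 1/8 = 7/8
not x_1 = not 1/4 = 3/4
not not x_1 = not 3/4 = 1/4
x_1 implies x_2 = 1/4 implies 3/8 = 1
(x_1 implies x_2) implies x_1 = 1 implies 1/4 = 1/4
not not x_1 and ((x_1 implies x_2) implies x_1) = 1/4 and 1/4 = 1/4
not (not not x_1 and ((x_1 implies x_2) implies x_1)) = not 1/4 = 3/4
not (not (x_1 iff x_2) and (x_2 iff (x_2 iff x_2))) and not (not not x_1 and ((x_1 implies x_2) implies x_1)) = 7/8 and 3/4 = 3/4

3/4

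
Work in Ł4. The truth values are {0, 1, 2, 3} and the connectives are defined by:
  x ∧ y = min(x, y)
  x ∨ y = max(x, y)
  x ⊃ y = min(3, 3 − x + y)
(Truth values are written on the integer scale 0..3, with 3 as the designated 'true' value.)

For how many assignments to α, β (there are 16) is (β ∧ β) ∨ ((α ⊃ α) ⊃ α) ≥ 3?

7

α = 0, β = 0 ↦ 0  <
α = 0, β = 1 ↦ 1  <
α = 0, β = 2 ↦ 2  <
α = 0, β = 3 ↦ 3  ≥
α = 1, β = 0 ↦ 1  <
α = 1, β = 1 ↦ 1  <
α = 1, β = 2 ↦ 2  <
α = 1, β = 3 ↦ 3  ≥
α = 2, β = 0 ↦ 2  <
α = 2, β = 1 ↦ 2  <
α = 2, β = 2 ↦ 2  <
α = 2, β = 3 ↦ 3  ≥
α = 3, β = 0 ↦ 3  ≥
α = 3, β = 1 ↦ 3  ≥
α = 3, β = 2 ↦ 3  ≥
α = 3, β = 3 ↦ 3  ≥
So 7 of the 16 assignments meet the threshold.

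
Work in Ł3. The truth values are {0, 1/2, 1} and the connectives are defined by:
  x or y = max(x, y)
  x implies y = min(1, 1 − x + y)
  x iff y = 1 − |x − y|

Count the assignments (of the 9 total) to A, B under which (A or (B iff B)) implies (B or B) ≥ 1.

A = 0, B = 0 ↦ 0  <
A = 0, B = 1/2 ↦ 1/2  <
A = 0, B = 1 ↦ 1  ≥
A = 1/2, B = 0 ↦ 0  <
A = 1/2, B = 1/2 ↦ 1/2  <
A = 1/2, B = 1 ↦ 1  ≥
A = 1, B = 0 ↦ 0  <
A = 1, B = 1/2 ↦ 1/2  <
A = 1, B = 1 ↦ 1  ≥
So 3 of the 9 assignments meet the threshold.

3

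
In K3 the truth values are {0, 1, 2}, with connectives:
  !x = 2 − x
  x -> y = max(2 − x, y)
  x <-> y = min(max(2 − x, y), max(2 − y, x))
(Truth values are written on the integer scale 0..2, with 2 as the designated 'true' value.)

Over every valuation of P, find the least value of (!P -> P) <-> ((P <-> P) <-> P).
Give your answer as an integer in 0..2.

Take P = 1:
!P = !1 = 1
!P -> P = 1 -> 1 = 1
P <-> P = 1 <-> 1 = 1
(P <-> P) <-> P = 1 <-> 1 = 1
(!P -> P) <-> ((P <-> P) <-> P) = 1 <-> 1 = 1
No assignment yields a value below 1, so this is the minimum.

1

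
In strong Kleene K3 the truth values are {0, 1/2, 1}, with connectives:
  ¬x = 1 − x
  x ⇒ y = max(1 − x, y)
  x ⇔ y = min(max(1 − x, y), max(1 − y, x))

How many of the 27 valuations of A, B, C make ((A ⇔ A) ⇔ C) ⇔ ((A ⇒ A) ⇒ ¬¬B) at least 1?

4

value 1: 4 assignments (counts)
value 1/2: 19 assignments
value 0: 4 assignments
So 4 of the 27 assignments meet the threshold.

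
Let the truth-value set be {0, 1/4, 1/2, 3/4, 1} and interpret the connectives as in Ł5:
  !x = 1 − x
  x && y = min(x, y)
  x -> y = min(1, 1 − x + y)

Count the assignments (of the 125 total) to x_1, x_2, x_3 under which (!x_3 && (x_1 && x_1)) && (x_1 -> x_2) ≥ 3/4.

value 1: 1 assignment (counts)
value 3/4: 9 assignments (counts)
value 1/2: 26 assignments
value 1/4: 40 assignments
value 0: 49 assignments
So 10 of the 125 assignments meet the threshold.

10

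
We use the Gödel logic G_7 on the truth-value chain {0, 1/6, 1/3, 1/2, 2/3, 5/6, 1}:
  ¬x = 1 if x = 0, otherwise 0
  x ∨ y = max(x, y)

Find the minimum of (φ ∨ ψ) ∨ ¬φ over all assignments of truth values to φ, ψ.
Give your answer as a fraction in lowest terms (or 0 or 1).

Take φ = 1/6, ψ = 0:
φ ∨ ψ = 1/6 ∨ 0 = 1/6
¬φ = ¬1/6 = 0
(φ ∨ ψ) ∨ ¬φ = 1/6 ∨ 0 = 1/6
No assignment yields a value below 1/6, so this is the minimum.

1/6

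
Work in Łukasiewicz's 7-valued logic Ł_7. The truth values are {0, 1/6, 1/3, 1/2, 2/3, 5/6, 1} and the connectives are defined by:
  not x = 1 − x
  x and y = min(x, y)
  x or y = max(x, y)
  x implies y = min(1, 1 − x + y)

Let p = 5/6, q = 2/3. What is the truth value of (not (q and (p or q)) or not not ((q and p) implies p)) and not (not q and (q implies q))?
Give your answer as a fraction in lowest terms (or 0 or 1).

p or q = 5/6 or 2/3 = 5/6
q and (p or q) = 2/3 and 5/6 = 2/3
not (q and (p or q)) = not 2/3 = 1/3
q and p = 2/3 and 5/6 = 2/3
(q and p) implies p = 2/3 implies 5/6 = 1
not ((q and p) implies p) = not 1 = 0
not not ((q and p) implies p) = not 0 = 1
not (q and (p or q)) or not not ((q and p) implies p) = 1/3 or 1 = 1
not q = not 2/3 = 1/3
q implies q = 2/3 implies 2/3 = 1
not q and (q implies q) = 1/3 and 1 = 1/3
not (not q and (q implies q)) = not 1/3 = 2/3
(not (q and (p or q)) or not not ((q and p) implies p)) and not (not q and (q implies q)) = 1 and 2/3 = 2/3

2/3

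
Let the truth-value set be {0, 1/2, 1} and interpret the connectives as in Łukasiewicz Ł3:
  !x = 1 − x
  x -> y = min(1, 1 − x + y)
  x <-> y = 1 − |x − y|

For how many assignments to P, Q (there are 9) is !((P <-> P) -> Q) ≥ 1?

3

P = 0, Q = 0 ↦ 1  ≥
P = 0, Q = 1/2 ↦ 1/2  <
P = 0, Q = 1 ↦ 0  <
P = 1/2, Q = 0 ↦ 1  ≥
P = 1/2, Q = 1/2 ↦ 1/2  <
P = 1/2, Q = 1 ↦ 0  <
P = 1, Q = 0 ↦ 1  ≥
P = 1, Q = 1/2 ↦ 1/2  <
P = 1, Q = 1 ↦ 0  <
So 3 of the 9 assignments meet the threshold.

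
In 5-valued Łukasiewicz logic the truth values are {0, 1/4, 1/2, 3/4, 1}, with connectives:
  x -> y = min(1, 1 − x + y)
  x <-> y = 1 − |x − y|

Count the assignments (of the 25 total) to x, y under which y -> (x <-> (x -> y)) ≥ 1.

15

value 1: 15 assignments (counts)
value 3/4: 4 assignments
value 1/2: 3 assignments
value 1/4: 2 assignments
value 0: 1 assignment
So 15 of the 25 assignments meet the threshold.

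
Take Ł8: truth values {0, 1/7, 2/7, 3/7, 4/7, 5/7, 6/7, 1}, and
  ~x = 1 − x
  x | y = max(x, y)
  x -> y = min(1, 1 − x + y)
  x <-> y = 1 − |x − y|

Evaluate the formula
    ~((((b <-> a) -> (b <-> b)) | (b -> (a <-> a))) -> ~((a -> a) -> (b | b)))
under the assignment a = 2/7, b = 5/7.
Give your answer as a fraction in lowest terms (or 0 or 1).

5/7

b <-> a = 5/7 <-> 2/7 = 4/7
b <-> b = 5/7 <-> 5/7 = 1
(b <-> a) -> (b <-> b) = 4/7 -> 1 = 1
a <-> a = 2/7 <-> 2/7 = 1
b -> (a <-> a) = 5/7 -> 1 = 1
((b <-> a) -> (b <-> b)) | (b -> (a <-> a)) = 1 | 1 = 1
a -> a = 2/7 -> 2/7 = 1
b | b = 5/7 | 5/7 = 5/7
(a -> a) -> (b | b) = 1 -> 5/7 = 5/7
~((a -> a) -> (b | b)) = ~5/7 = 2/7
(((b <-> a) -> (b <-> b)) | (b -> (a <-> a))) -> ~((a -> a) -> (b | b)) = 1 -> 2/7 = 2/7
~((((b <-> a) -> (b <-> b)) | (b -> (a <-> a))) -> ~((a -> a) -> (b | b))) = ~2/7 = 5/7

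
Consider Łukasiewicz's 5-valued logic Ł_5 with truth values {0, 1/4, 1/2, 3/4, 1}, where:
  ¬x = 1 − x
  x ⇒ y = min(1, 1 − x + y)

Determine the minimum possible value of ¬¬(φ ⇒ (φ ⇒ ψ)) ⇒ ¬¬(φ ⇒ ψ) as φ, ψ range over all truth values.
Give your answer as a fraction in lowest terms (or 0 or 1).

1/2

Take φ = 1/2, ψ = 0:
φ ⇒ ψ = 1/2 ⇒ 0 = 1/2
φ ⇒ (φ ⇒ ψ) = 1/2 ⇒ 1/2 = 1
¬(φ ⇒ (φ ⇒ ψ)) = ¬1 = 0
¬¬(φ ⇒ (φ ⇒ ψ)) = ¬0 = 1
φ ⇒ ψ = 1/2 ⇒ 0 = 1/2
¬(φ ⇒ ψ) = ¬1/2 = 1/2
¬¬(φ ⇒ ψ) = ¬1/2 = 1/2
¬¬(φ ⇒ (φ ⇒ ψ)) ⇒ ¬¬(φ ⇒ ψ) = 1 ⇒ 1/2 = 1/2
No assignment yields a value below 1/2, so this is the minimum.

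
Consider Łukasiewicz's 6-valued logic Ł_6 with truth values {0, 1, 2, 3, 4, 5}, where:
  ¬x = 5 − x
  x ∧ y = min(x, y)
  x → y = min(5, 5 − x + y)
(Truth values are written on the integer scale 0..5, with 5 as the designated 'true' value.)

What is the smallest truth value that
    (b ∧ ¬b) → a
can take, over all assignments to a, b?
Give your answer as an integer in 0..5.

Take a = 0, b = 2:
¬b = ¬2 = 3
b ∧ ¬b = 2 ∧ 3 = 2
(b ∧ ¬b) → a = 2 → 0 = 3
No assignment yields a value below 3, so this is the minimum.

3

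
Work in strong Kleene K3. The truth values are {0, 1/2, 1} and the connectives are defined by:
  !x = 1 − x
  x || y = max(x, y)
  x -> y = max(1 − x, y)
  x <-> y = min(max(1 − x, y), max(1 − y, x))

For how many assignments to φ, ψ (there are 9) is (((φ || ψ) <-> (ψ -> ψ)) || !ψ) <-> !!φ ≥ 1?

φ = 0, ψ = 0 ↦ 0  <
φ = 0, ψ = 1/2 ↦ 1/2  <
φ = 0, ψ = 1 ↦ 0  <
φ = 1/2, ψ = 0 ↦ 1/2  <
φ = 1/2, ψ = 1/2 ↦ 1/2  <
φ = 1/2, ψ = 1 ↦ 1/2  <
φ = 1, ψ = 0 ↦ 1  ≥
φ = 1, ψ = 1/2 ↦ 1/2  <
φ = 1, ψ = 1 ↦ 1  ≥
So 2 of the 9 assignments meet the threshold.

2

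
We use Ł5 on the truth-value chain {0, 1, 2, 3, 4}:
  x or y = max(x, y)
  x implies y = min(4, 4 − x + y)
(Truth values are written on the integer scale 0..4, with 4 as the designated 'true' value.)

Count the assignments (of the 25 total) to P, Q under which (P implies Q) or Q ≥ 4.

value 4: 15 assignments (counts)
value 3: 4 assignments
value 2: 3 assignments
value 1: 2 assignments
value 0: 1 assignment
So 15 of the 25 assignments meet the threshold.

15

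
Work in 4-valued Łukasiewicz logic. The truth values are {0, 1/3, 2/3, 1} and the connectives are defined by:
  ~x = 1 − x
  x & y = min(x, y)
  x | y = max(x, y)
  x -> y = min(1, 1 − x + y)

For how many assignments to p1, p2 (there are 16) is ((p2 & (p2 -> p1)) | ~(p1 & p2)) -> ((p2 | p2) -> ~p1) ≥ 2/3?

15

p1 = 0, p2 = 0 ↦ 1  ≥
p1 = 0, p2 = 1/3 ↦ 1  ≥
p1 = 0, p2 = 2/3 ↦ 1  ≥
p1 = 0, p2 = 1 ↦ 1  ≥
p1 = 1/3, p2 = 0 ↦ 1  ≥
p1 = 1/3, p2 = 1/3 ↦ 1  ≥
p1 = 1/3, p2 = 2/3 ↦ 1  ≥
p1 = 1/3, p2 = 1 ↦ 1  ≥
p1 = 2/3, p2 = 0 ↦ 1  ≥
p1 = 2/3, p2 = 1/3 ↦ 1  ≥
p1 = 2/3, p2 = 2/3 ↦ 1  ≥
p1 = 2/3, p2 = 1 ↦ 2/3  ≥
p1 = 1, p2 = 0 ↦ 1  ≥
p1 = 1, p2 = 1/3 ↦ 1  ≥
p1 = 1, p2 = 2/3 ↦ 2/3  ≥
p1 = 1, p2 = 1 ↦ 0  <
So 15 of the 16 assignments meet the threshold.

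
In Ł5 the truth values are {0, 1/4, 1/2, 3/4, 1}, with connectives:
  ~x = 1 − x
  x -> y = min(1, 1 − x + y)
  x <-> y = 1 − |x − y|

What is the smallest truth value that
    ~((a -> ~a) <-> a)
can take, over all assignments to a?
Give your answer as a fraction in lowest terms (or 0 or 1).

Take a = 3/4:
~a = ~3/4 = 1/4
a -> ~a = 3/4 -> 1/4 = 1/2
(a -> ~a) <-> a = 1/2 <-> 3/4 = 3/4
~((a -> ~a) <-> a) = ~3/4 = 1/4
No assignment yields a value below 1/4, so this is the minimum.

1/4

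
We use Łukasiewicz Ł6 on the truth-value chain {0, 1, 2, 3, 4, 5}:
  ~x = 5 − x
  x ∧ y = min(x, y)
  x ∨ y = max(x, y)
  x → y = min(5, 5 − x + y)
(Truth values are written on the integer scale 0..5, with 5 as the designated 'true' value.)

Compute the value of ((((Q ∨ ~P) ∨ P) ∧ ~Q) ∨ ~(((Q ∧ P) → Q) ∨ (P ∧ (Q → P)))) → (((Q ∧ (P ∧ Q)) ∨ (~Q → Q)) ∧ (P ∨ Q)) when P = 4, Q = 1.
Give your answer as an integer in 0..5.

~P = ~4 = 1
Q ∨ ~P = 1 ∨ 1 = 1
(Q ∨ ~P) ∨ P = 1 ∨ 4 = 4
~Q = ~1 = 4
((Q ∨ ~P) ∨ P) ∧ ~Q = 4 ∧ 4 = 4
Q ∧ P = 1 ∧ 4 = 1
(Q ∧ P) → Q = 1 → 1 = 5
Q → P = 1 → 4 = 5
P ∧ (Q → P) = 4 ∧ 5 = 4
((Q ∧ P) → Q) ∨ (P ∧ (Q → P)) = 5 ∨ 4 = 5
~(((Q ∧ P) → Q) ∨ (P ∧ (Q → P))) = ~5 = 0
(((Q ∨ ~P) ∨ P) ∧ ~Q) ∨ ~(((Q ∧ P) → Q) ∨ (P ∧ (Q → P))) = 4 ∨ 0 = 4
P ∧ Q = 4 ∧ 1 = 1
Q ∧ (P ∧ Q) = 1 ∧ 1 = 1
~Q = ~1 = 4
~Q → Q = 4 → 1 = 2
(Q ∧ (P ∧ Q)) ∨ (~Q → Q) = 1 ∨ 2 = 2
P ∨ Q = 4 ∨ 1 = 4
((Q ∧ (P ∧ Q)) ∨ (~Q → Q)) ∧ (P ∨ Q) = 2 ∧ 4 = 2
((((Q ∨ ~P) ∨ P) ∧ ~Q) ∨ ~(((Q ∧ P) → Q) ∨ (P ∧ (Q → P)))) → (((Q ∧ (P ∧ Q)) ∨ (~Q → Q)) ∧ (P ∨ Q)) = 4 → 2 = 3

3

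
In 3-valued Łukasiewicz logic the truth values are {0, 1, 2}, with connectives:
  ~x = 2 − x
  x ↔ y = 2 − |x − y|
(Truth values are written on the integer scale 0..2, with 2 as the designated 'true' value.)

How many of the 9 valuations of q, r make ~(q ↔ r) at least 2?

2

q = 0, r = 0 ↦ 0  <
q = 0, r = 1 ↦ 1  <
q = 0, r = 2 ↦ 2  ≥
q = 1, r = 0 ↦ 1  <
q = 1, r = 1 ↦ 0  <
q = 1, r = 2 ↦ 1  <
q = 2, r = 0 ↦ 2  ≥
q = 2, r = 1 ↦ 1  <
q = 2, r = 2 ↦ 0  <
So 2 of the 9 assignments meet the threshold.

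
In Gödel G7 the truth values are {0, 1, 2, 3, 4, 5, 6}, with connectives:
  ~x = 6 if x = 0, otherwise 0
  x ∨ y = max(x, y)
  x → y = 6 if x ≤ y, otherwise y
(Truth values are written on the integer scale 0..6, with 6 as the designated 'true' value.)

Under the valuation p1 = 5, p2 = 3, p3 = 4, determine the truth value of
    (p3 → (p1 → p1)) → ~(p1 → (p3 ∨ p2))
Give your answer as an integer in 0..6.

p1 → p1 = 5 → 5 = 6
p3 → (p1 → p1) = 4 → 6 = 6
p3 ∨ p2 = 4 ∨ 3 = 4
p1 → (p3 ∨ p2) = 5 → 4 = 4
~(p1 → (p3 ∨ p2)) = ~4 = 0
(p3 → (p1 → p1)) → ~(p1 → (p3 ∨ p2)) = 6 → 0 = 0

0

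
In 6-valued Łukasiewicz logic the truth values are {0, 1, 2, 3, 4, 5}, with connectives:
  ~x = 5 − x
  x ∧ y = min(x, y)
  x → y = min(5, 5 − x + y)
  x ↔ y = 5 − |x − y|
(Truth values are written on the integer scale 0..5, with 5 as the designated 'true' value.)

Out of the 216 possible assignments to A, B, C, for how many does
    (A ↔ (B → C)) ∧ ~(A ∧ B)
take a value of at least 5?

7

value 5: 7 assignments (counts)
value 4: 27 assignments
value 3: 51 assignments
value 2: 60 assignments
value 1: 44 assignments
value 0: 27 assignments
So 7 of the 216 assignments meet the threshold.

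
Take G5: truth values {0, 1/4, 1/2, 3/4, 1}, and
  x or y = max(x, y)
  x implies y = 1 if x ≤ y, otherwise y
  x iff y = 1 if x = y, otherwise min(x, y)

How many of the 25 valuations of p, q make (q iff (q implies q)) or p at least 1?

value 1: 9 assignments (counts)
value 3/4: 7 assignments
value 1/2: 5 assignments
value 1/4: 3 assignments
value 0: 1 assignment
So 9 of the 25 assignments meet the threshold.

9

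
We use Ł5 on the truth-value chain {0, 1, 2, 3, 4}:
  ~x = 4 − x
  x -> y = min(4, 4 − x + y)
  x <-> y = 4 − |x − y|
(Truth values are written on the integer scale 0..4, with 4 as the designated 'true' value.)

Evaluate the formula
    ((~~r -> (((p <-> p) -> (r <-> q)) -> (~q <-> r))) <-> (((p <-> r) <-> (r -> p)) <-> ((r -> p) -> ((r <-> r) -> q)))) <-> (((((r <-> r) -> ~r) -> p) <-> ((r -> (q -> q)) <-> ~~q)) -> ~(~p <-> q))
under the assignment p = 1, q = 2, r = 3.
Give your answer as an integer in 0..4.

~r = ~3 = 1
~~r = ~1 = 3
p <-> p = 1 <-> 1 = 4
r <-> q = 3 <-> 2 = 3
(p <-> p) -> (r <-> q) = 4 -> 3 = 3
~q = ~2 = 2
~q <-> r = 2 <-> 3 = 3
((p <-> p) -> (r <-> q)) -> (~q <-> r) = 3 -> 3 = 4
~~r -> (((p <-> p) -> (r <-> q)) -> (~q <-> r)) = 3 -> 4 = 4
p <-> r = 1 <-> 3 = 2
r -> p = 3 -> 1 = 2
(p <-> r) <-> (r -> p) = 2 <-> 2 = 4
r -> p = 3 -> 1 = 2
r <-> r = 3 <-> 3 = 4
(r <-> r) -> q = 4 -> 2 = 2
(r -> p) -> ((r <-> r) -> q) = 2 -> 2 = 4
((p <-> r) <-> (r -> p)) <-> ((r -> p) -> ((r <-> r) -> q)) = 4 <-> 4 = 4
(~~r -> (((p <-> p) -> (r <-> q)) -> (~q <-> r))) <-> (((p <-> r) <-> (r -> p)) <-> ((r -> p) -> ((r <-> r) -> q))) = 4 <-> 4 = 4
r <-> r = 3 <-> 3 = 4
~r = ~3 = 1
(r <-> r) -> ~r = 4 -> 1 = 1
((r <-> r) -> ~r) -> p = 1 -> 1 = 4
q -> q = 2 -> 2 = 4
r -> (q -> q) = 3 -> 4 = 4
~q = ~2 = 2
~~q = ~2 = 2
(r -> (q -> q)) <-> ~~q = 4 <-> 2 = 2
(((r <-> r) -> ~r) -> p) <-> ((r -> (q -> q)) <-> ~~q) = 4 <-> 2 = 2
~p = ~1 = 3
~p <-> q = 3 <-> 2 = 3
~(~p <-> q) = ~3 = 1
((((r <-> r) -> ~r) -> p) <-> ((r -> (q -> q)) <-> ~~q)) -> ~(~p <-> q) = 2 -> 1 = 3
((~~r -> (((p <-> p) -> (r <-> q)) -> (~q <-> r))) <-> (((p <-> r) <-> (r -> p)) <-> ((r -> p) -> ((r <-> r) -> q)))) <-> (((((r <-> r) -> ~r) -> p) <-> ((r -> (q -> q)) <-> ~~q)) -> ~(~p <-> q)) = 4 <-> 3 = 3

3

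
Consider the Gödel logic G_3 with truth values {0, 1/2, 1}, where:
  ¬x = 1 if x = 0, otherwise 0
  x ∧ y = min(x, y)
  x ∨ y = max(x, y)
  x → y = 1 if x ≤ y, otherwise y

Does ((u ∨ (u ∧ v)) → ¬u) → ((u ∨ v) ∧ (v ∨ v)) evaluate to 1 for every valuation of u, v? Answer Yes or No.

Counterexample: take u = 0, v = 0.
u ∧ v = 0 ∧ 0 = 0
u ∨ (u ∧ v) = 0 ∨ 0 = 0
¬u = ¬0 = 1
(u ∨ (u ∧ v)) → ¬u = 0 → 1 = 1
u ∨ v = 0 ∨ 0 = 0
v ∨ v = 0 ∨ 0 = 0
(u ∨ v) ∧ (v ∨ v) = 0 ∧ 0 = 0
((u ∨ (u ∧ v)) → ¬u) → ((u ∨ v) ∧ (v ∨ v)) = 1 → 0 = 0
This gives 0 ≠ 1.

No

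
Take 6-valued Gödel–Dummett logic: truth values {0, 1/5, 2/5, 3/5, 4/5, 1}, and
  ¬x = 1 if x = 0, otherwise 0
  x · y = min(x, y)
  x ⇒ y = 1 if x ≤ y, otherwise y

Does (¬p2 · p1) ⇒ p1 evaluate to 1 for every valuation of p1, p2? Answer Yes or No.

At p1 = 2/5, p2 = 0, for instance:
¬p2 = ¬0 = 1
¬p2 · p1 = 1 · 2/5 = 2/5
(¬p2 · p1) ⇒ p1 = 2/5 ⇒ 2/5 = 1
and checking the remaining 35 assignments likewise gives ≥ 1 in every case.

Yes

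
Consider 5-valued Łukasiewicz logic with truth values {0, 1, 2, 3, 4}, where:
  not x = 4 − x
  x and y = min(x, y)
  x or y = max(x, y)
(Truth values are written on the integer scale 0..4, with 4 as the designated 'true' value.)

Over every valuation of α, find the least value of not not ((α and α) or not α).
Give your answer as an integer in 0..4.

2

Take α = 2:
α and α = 2 and 2 = 2
not α = not 2 = 2
(α and α) or not α = 2 or 2 = 2
not ((α and α) or not α) = not 2 = 2
not not ((α and α) or not α) = not 2 = 2
No assignment yields a value below 2, so this is the minimum.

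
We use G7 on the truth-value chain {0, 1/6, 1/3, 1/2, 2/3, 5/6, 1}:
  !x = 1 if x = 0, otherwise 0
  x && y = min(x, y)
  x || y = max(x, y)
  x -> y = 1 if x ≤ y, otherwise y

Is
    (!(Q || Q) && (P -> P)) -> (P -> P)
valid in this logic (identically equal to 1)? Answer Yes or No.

At P = 2/3, Q = 5/6, for instance:
Q || Q = 5/6 || 5/6 = 5/6
!(Q || Q) = !5/6 = 0
P -> P = 2/3 -> 2/3 = 1
!(Q || Q) && (P -> P) = 0 && 1 = 0
(!(Q || Q) && (P -> P)) -> (P -> P) = 0 -> 1 = 1
and checking the remaining 48 assignments likewise gives ≥ 1 in every case.

Yes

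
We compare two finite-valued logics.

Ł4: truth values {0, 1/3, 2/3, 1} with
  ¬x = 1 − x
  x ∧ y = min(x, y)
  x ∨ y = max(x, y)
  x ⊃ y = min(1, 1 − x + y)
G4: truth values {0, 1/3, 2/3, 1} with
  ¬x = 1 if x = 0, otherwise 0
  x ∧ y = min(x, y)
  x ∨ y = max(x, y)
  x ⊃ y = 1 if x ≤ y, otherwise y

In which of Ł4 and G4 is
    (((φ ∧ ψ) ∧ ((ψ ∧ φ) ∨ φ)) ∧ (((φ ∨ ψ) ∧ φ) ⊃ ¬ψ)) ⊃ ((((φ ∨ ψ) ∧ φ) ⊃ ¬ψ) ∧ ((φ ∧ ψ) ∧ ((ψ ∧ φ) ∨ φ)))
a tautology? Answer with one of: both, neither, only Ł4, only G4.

both

In Ł4: every assignment gives 1 — tautology.
In G4: every assignment gives 1 — tautology.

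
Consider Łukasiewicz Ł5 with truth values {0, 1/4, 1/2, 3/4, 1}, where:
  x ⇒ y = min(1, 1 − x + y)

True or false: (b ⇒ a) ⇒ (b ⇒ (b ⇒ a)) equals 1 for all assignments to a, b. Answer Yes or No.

Yes

At a = 0, b = 1/4, for instance:
b ⇒ a = 1/4 ⇒ 0 = 3/4
b ⇒ (b ⇒ a) = 1/4 ⇒ 3/4 = 1
(b ⇒ a) ⇒ (b ⇒ (b ⇒ a)) = 3/4 ⇒ 1 = 1
and checking the remaining 24 assignments likewise gives ≥ 1 in every case.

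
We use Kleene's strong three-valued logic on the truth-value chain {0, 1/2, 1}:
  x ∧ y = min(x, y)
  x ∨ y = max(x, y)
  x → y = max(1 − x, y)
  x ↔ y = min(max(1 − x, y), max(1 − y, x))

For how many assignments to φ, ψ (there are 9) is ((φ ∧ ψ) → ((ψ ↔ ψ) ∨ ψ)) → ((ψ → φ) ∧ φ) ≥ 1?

3

φ = 0, ψ = 0 ↦ 0  <
φ = 0, ψ = 1/2 ↦ 0  <
φ = 0, ψ = 1 ↦ 0  <
φ = 1/2, ψ = 0 ↦ 1/2  <
φ = 1/2, ψ = 1/2 ↦ 1/2  <
φ = 1/2, ψ = 1 ↦ 1/2  <
φ = 1, ψ = 0 ↦ 1  ≥
φ = 1, ψ = 1/2 ↦ 1  ≥
φ = 1, ψ = 1 ↦ 1  ≥
So 3 of the 9 assignments meet the threshold.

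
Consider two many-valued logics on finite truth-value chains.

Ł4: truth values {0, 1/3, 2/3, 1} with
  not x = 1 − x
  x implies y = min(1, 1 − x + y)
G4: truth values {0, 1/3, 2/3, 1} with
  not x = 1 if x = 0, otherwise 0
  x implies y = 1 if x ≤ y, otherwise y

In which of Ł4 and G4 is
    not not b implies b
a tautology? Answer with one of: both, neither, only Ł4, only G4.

In Ł4: every assignment gives 1 — tautology.
In G4: at b = 1/3 the value is 1/3 — not a tautology.

only Ł4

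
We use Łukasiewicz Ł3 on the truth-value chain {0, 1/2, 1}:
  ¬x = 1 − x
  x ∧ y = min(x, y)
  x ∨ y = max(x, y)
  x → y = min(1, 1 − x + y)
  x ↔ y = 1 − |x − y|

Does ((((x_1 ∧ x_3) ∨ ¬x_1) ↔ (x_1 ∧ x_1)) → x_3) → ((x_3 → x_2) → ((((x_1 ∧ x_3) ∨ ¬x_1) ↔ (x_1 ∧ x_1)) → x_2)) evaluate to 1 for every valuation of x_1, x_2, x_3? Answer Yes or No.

At x_1 = 1/2, x_2 = 0, x_3 = 1, for instance:
x_1 ∧ x_3 = 1/2 ∧ 1 = 1/2
¬x_1 = ¬1/2 = 1/2
(x_1 ∧ x_3) ∨ ¬x_1 = 1/2 ∨ 1/2 = 1/2
x_1 ∧ x_1 = 1/2 ∧ 1/2 = 1/2
((x_1 ∧ x_3) ∨ ¬x_1) ↔ (x_1 ∧ x_1) = 1/2 ↔ 1/2 = 1
(((x_1 ∧ x_3) ∨ ¬x_1) ↔ (x_1 ∧ x_1)) → x_3 = 1 → 1 = 1
x_3 → x_2 = 1 → 0 = 0
(((x_1 ∧ x_3) ∨ ¬x_1) ↔ (x_1 ∧ x_1)) → x_2 = 1 → 0 = 0
(x_3 → x_2) → ((((x_1 ∧ x_3) ∨ ¬x_1) ↔ (x_1 ∧ x_1)) → x_2) = 0 → 0 = 1
((((x_1 ∧ x_3) ∨ ¬x_1) ↔ (x_1 ∧ x_1)) → x_3) → ((x_3 → x_2) → ((((x_1 ∧ x_3) ∨ ¬x_1) ↔ (x_1 ∧ x_1)) → x_2)) = 1 → 1 = 1
and checking the remaining 26 assignments likewise gives ≥ 1 in every case.

Yes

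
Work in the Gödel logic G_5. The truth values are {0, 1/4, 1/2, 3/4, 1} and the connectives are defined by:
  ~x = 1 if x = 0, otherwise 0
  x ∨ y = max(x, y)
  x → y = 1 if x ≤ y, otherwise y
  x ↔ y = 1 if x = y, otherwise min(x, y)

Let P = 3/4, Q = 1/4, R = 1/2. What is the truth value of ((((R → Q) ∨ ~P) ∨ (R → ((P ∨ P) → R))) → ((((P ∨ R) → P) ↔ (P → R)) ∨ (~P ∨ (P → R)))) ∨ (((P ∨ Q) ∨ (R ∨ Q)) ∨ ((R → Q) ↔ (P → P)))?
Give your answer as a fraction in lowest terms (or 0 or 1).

3/4

R → Q = 1/2 → 1/4 = 1/4
~P = ~3/4 = 0
(R → Q) ∨ ~P = 1/4 ∨ 0 = 1/4
P ∨ P = 3/4 ∨ 3/4 = 3/4
(P ∨ P) → R = 3/4 → 1/2 = 1/2
R → ((P ∨ P) → R) = 1/2 → 1/2 = 1
((R → Q) ∨ ~P) ∨ (R → ((P ∨ P) → R)) = 1/4 ∨ 1 = 1
P ∨ R = 3/4 ∨ 1/2 = 3/4
(P ∨ R) → P = 3/4 → 3/4 = 1
P → R = 3/4 → 1/2 = 1/2
((P ∨ R) → P) ↔ (P → R) = 1 ↔ 1/2 = 1/2
~P = ~3/4 = 0
P → R = 3/4 → 1/2 = 1/2
~P ∨ (P → R) = 0 ∨ 1/2 = 1/2
(((P ∨ R) → P) ↔ (P → R)) ∨ (~P ∨ (P → R)) = 1/2 ∨ 1/2 = 1/2
(((R → Q) ∨ ~P) ∨ (R → ((P ∨ P) → R))) → ((((P ∨ R) → P) ↔ (P → R)) ∨ (~P ∨ (P → R))) = 1 → 1/2 = 1/2
P ∨ Q = 3/4 ∨ 1/4 = 3/4
R ∨ Q = 1/2 ∨ 1/4 = 1/2
(P ∨ Q) ∨ (R ∨ Q) = 3/4 ∨ 1/2 = 3/4
R → Q = 1/2 → 1/4 = 1/4
P → P = 3/4 → 3/4 = 1
(R → Q) ↔ (P → P) = 1/4 ↔ 1 = 1/4
((P ∨ Q) ∨ (R ∨ Q)) ∨ ((R → Q) ↔ (P → P)) = 3/4 ∨ 1/4 = 3/4
((((R → Q) ∨ ~P) ∨ (R → ((P ∨ P) → R))) → ((((P ∨ R) → P) ↔ (P → R)) ∨ (~P ∨ (P → R)))) ∨ (((P ∨ Q) ∨ (R ∨ Q)) ∨ ((R → Q) ↔ (P → P))) = 1/2 ∨ 3/4 = 3/4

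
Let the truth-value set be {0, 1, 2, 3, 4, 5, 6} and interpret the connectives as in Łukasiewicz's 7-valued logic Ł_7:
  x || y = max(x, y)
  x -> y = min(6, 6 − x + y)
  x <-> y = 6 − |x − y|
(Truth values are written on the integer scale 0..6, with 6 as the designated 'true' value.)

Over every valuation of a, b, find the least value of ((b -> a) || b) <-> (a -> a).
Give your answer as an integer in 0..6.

Take a = 0, b = 3:
b -> a = 3 -> 0 = 3
(b -> a) || b = 3 || 3 = 3
a -> a = 0 -> 0 = 6
((b -> a) || b) <-> (a -> a) = 3 <-> 6 = 3
No assignment yields a value below 3, so this is the minimum.

3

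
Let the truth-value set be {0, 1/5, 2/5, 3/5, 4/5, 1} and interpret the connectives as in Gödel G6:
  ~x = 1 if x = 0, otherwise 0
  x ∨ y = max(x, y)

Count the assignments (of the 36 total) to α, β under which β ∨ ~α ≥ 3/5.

value 1: 11 assignments (counts)
value 4/5: 5 assignments (counts)
value 3/5: 5 assignments (counts)
value 2/5: 5 assignments
value 1/5: 5 assignments
value 0: 5 assignments
So 21 of the 36 assignments meet the threshold.

21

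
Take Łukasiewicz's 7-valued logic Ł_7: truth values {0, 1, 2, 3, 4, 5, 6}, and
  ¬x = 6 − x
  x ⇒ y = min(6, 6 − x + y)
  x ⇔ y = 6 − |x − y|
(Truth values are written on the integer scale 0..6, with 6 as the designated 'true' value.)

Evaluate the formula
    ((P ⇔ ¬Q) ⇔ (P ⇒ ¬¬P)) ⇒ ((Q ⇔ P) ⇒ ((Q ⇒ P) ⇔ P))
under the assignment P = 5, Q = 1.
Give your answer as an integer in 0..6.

¬Q = ¬1 = 5
P ⇔ ¬Q = 5 ⇔ 5 = 6
¬P = ¬5 = 1
¬¬P = ¬1 = 5
P ⇒ ¬¬P = 5 ⇒ 5 = 6
(P ⇔ ¬Q) ⇔ (P ⇒ ¬¬P) = 6 ⇔ 6 = 6
Q ⇔ P = 1 ⇔ 5 = 2
Q ⇒ P = 1 ⇒ 5 = 6
(Q ⇒ P) ⇔ P = 6 ⇔ 5 = 5
(Q ⇔ P) ⇒ ((Q ⇒ P) ⇔ P) = 2 ⇒ 5 = 6
((P ⇔ ¬Q) ⇔ (P ⇒ ¬¬P)) ⇒ ((Q ⇔ P) ⇒ ((Q ⇒ P) ⇔ P)) = 6 ⇒ 6 = 6

6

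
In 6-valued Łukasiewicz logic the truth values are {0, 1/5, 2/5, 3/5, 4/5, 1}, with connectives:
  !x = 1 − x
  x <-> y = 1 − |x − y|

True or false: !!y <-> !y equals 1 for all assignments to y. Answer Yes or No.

Counterexample: take y = 0.
!y = !0 = 1
!!y = !1 = 0
!y = !0 = 1
!!y <-> !y = 0 <-> 1 = 0
This gives 0 ≠ 1.

No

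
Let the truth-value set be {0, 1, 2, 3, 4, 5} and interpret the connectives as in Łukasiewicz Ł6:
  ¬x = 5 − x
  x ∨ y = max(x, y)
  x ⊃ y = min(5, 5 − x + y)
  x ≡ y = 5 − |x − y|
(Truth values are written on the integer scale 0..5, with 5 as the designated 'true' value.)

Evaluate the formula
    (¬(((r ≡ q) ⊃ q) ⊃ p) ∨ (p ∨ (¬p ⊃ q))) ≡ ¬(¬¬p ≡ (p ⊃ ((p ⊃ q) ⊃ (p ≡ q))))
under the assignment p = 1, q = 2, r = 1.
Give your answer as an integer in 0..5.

4

r ≡ q = 1 ≡ 2 = 4
(r ≡ q) ⊃ q = 4 ⊃ 2 = 3
((r ≡ q) ⊃ q) ⊃ p = 3 ⊃ 1 = 3
¬(((r ≡ q) ⊃ q) ⊃ p) = ¬3 = 2
¬p = ¬1 = 4
¬p ⊃ q = 4 ⊃ 2 = 3
p ∨ (¬p ⊃ q) = 1 ∨ 3 = 3
¬(((r ≡ q) ⊃ q) ⊃ p) ∨ (p ∨ (¬p ⊃ q)) = 2 ∨ 3 = 3
¬p = ¬1 = 4
¬¬p = ¬4 = 1
p ⊃ q = 1 ⊃ 2 = 5
p ≡ q = 1 ≡ 2 = 4
(p ⊃ q) ⊃ (p ≡ q) = 5 ⊃ 4 = 4
p ⊃ ((p ⊃ q) ⊃ (p ≡ q)) = 1 ⊃ 4 = 5
¬¬p ≡ (p ⊃ ((p ⊃ q) ⊃ (p ≡ q))) = 1 ≡ 5 = 1
¬(¬¬p ≡ (p ⊃ ((p ⊃ q) ⊃ (p ≡ q)))) = ¬1 = 4
(¬(((r ≡ q) ⊃ q) ⊃ p) ∨ (p ∨ (¬p ⊃ q))) ≡ ¬(¬¬p ≡ (p ⊃ ((p ⊃ q) ⊃ (p ≡ q)))) = 3 ≡ 4 = 4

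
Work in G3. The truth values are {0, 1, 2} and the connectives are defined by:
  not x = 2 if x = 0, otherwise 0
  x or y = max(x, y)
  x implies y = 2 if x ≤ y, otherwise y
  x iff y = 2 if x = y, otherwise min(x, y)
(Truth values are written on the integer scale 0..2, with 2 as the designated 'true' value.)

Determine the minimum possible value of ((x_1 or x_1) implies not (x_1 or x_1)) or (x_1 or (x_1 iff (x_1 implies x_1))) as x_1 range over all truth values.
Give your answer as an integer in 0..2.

1

Take x_1 = 1:
x_1 or x_1 = 1 or 1 = 1
x_1 or x_1 = 1 or 1 = 1
not (x_1 or x_1) = not 1 = 0
(x_1 or x_1) implies not (x_1 or x_1) = 1 implies 0 = 0
x_1 implies x_1 = 1 implies 1 = 2
x_1 iff (x_1 implies x_1) = 1 iff 2 = 1
x_1 or (x_1 iff (x_1 implies x_1)) = 1 or 1 = 1
((x_1 or x_1) implies not (x_1 or x_1)) or (x_1 or (x_1 iff (x_1 implies x_1))) = 0 or 1 = 1
No assignment yields a value below 1, so this is the minimum.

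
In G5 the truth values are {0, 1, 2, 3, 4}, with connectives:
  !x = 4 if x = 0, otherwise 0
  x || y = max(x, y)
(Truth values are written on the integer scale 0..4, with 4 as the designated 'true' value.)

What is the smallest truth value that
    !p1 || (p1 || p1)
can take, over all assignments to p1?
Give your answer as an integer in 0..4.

Take p1 = 1:
!p1 = !1 = 0
p1 || p1 = 1 || 1 = 1
!p1 || (p1 || p1) = 0 || 1 = 1
No assignment yields a value below 1, so this is the minimum.

1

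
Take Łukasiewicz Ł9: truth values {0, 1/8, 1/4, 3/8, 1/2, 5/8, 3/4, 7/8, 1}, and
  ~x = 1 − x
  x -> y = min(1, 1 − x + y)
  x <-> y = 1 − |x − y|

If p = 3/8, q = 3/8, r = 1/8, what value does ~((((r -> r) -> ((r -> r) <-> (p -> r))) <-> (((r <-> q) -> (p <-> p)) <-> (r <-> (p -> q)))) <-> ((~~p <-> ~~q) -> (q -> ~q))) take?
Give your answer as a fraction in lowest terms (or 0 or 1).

r -> r = 1/8 -> 1/8 = 1
r -> r = 1/8 -> 1/8 = 1
p -> r = 3/8 -> 1/8 = 3/4
(r -> r) <-> (p -> r) = 1 <-> 3/4 = 3/4
(r -> r) -> ((r -> r) <-> (p -> r)) = 1 -> 3/4 = 3/4
r <-> q = 1/8 <-> 3/8 = 3/4
p <-> p = 3/8 <-> 3/8 = 1
(r <-> q) -> (p <-> p) = 3/4 -> 1 = 1
p -> q = 3/8 -> 3/8 = 1
r <-> (p -> q) = 1/8 <-> 1 = 1/8
((r <-> q) -> (p <-> p)) <-> (r <-> (p -> q)) = 1 <-> 1/8 = 1/8
((r -> r) -> ((r -> r) <-> (p -> r))) <-> (((r <-> q) -> (p <-> p)) <-> (r <-> (p -> q))) = 3/4 <-> 1/8 = 3/8
~p = ~3/8 = 5/8
~~p = ~5/8 = 3/8
~q = ~3/8 = 5/8
~~q = ~5/8 = 3/8
~~p <-> ~~q = 3/8 <-> 3/8 = 1
~q = ~3/8 = 5/8
q -> ~q = 3/8 -> 5/8 = 1
(~~p <-> ~~q) -> (q -> ~q) = 1 -> 1 = 1
(((r -> r) -> ((r -> r) <-> (p -> r))) <-> (((r <-> q) -> (p <-> p)) <-> (r <-> (p -> q)))) <-> ((~~p <-> ~~q) -> (q -> ~q)) = 3/8 <-> 1 = 3/8
~((((r -> r) -> ((r -> r) <-> (p -> r))) <-> (((r <-> q) -> (p <-> p)) <-> (r <-> (p -> q)))) <-> ((~~p <-> ~~q) -> (q -> ~q))) = ~3/8 = 5/8

5/8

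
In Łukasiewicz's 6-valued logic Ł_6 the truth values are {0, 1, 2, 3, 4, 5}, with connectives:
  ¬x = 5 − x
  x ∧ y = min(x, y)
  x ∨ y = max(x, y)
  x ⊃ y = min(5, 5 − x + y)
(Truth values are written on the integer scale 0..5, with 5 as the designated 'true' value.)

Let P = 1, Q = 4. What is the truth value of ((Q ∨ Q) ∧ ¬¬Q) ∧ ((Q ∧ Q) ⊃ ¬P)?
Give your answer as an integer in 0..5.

Q ∨ Q = 4 ∨ 4 = 4
¬Q = ¬4 = 1
¬¬Q = ¬1 = 4
(Q ∨ Q) ∧ ¬¬Q = 4 ∧ 4 = 4
Q ∧ Q = 4 ∧ 4 = 4
¬P = ¬1 = 4
(Q ∧ Q) ⊃ ¬P = 4 ⊃ 4 = 5
((Q ∨ Q) ∧ ¬¬Q) ∧ ((Q ∧ Q) ⊃ ¬P) = 4 ∧ 5 = 4

4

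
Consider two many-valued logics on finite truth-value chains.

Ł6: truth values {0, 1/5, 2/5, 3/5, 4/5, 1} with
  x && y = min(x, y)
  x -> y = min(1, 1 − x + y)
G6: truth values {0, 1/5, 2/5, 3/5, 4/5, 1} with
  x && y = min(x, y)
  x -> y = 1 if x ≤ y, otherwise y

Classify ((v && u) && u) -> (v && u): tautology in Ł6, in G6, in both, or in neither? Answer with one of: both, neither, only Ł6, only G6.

In Ł6: every assignment gives 1 — tautology.
In G6: every assignment gives 1 — tautology.

both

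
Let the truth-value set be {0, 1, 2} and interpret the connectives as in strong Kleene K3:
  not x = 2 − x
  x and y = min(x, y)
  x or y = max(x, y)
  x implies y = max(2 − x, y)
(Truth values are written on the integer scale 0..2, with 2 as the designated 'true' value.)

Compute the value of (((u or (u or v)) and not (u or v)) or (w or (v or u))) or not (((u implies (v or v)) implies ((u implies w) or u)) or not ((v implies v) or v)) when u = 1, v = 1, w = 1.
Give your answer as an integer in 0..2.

u or v = 1 or 1 = 1
u or (u or v) = 1 or 1 = 1
u or v = 1 or 1 = 1
not (u or v) = not 1 = 1
(u or (u or v)) and not (u or v) = 1 and 1 = 1
v or u = 1 or 1 = 1
w or (v or u) = 1 or 1 = 1
((u or (u or v)) and not (u or v)) or (w or (v or u)) = 1 or 1 = 1
v or v = 1 or 1 = 1
u implies (v or v) = 1 implies 1 = 1
u implies w = 1 implies 1 = 1
(u implies w) or u = 1 or 1 = 1
(u implies (v or v)) implies ((u implies w) or u) = 1 implies 1 = 1
v implies v = 1 implies 1 = 1
(v implies v) or v = 1 or 1 = 1
not ((v implies v) or v) = not 1 = 1
((u implies (v or v)) implies ((u implies w) or u)) or not ((v implies v) or v) = 1 or 1 = 1
not (((u implies (v or v)) implies ((u implies w) or u)) or not ((v implies v) or v)) = not 1 = 1
(((u or (u or v)) and not (u or v)) or (w or (v or u))) or not (((u implies (v or v)) implies ((u implies w) or u)) or not ((v implies v) or v)) = 1 or 1 = 1

1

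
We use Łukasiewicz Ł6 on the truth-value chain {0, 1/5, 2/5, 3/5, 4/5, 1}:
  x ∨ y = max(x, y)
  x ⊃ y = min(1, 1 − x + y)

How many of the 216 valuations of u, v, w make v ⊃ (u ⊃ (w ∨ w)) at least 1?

value 1: 181 assignments (counts)
value 4/5: 15 assignments
value 3/5: 10 assignments
value 2/5: 6 assignments
value 1/5: 3 assignments
value 0: 1 assignment
So 181 of the 216 assignments meet the threshold.

181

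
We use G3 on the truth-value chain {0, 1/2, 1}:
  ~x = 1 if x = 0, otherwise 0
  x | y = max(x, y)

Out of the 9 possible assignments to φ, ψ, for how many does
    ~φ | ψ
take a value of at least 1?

5

φ = 0, ψ = 0 ↦ 1  ≥
φ = 0, ψ = 1/2 ↦ 1  ≥
φ = 0, ψ = 1 ↦ 1  ≥
φ = 1/2, ψ = 0 ↦ 0  <
φ = 1/2, ψ = 1/2 ↦ 1/2  <
φ = 1/2, ψ = 1 ↦ 1  ≥
φ = 1, ψ = 0 ↦ 0  <
φ = 1, ψ = 1/2 ↦ 1/2  <
φ = 1, ψ = 1 ↦ 1  ≥
So 5 of the 9 assignments meet the threshold.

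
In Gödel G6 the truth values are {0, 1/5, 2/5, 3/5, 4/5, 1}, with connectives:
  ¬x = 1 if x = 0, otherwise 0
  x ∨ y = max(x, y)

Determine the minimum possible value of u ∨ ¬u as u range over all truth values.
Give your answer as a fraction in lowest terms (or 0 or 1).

Take u = 1/5:
¬u = ¬1/5 = 0
u ∨ ¬u = 1/5 ∨ 0 = 1/5
No assignment yields a value below 1/5, so this is the minimum.

1/5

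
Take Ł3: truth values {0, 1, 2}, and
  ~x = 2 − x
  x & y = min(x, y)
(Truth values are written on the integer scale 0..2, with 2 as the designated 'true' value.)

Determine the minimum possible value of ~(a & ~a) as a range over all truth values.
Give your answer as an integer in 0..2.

Take a = 1:
~a = ~1 = 1
a & ~a = 1 & 1 = 1
~(a & ~a) = ~1 = 1
No assignment yields a value below 1, so this is the minimum.

1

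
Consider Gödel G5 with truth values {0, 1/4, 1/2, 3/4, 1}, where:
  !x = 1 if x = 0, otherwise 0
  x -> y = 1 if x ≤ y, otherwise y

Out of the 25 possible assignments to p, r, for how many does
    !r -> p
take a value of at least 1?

value 1: 21 assignments (counts)
value 3/4: 1 assignment
value 1/2: 1 assignment
value 1/4: 1 assignment
value 0: 1 assignment
So 21 of the 25 assignments meet the threshold.

21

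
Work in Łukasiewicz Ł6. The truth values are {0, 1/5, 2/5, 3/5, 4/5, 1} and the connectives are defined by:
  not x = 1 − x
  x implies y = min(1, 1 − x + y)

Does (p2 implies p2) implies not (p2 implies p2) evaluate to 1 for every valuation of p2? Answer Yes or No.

No

Counterexample: take p2 = 0.
p2 implies p2 = 0 implies 0 = 1
p2 implies p2 = 0 implies 0 = 1
not (p2 implies p2) = not 1 = 0
(p2 implies p2) implies not (p2 implies p2) = 1 implies 0 = 0
This gives 0 ≠ 1.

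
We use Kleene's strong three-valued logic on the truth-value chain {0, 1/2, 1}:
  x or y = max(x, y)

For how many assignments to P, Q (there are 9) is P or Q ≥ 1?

5

P = 0, Q = 0 ↦ 0  <
P = 0, Q = 1/2 ↦ 1/2  <
P = 0, Q = 1 ↦ 1  ≥
P = 1/2, Q = 0 ↦ 1/2  <
P = 1/2, Q = 1/2 ↦ 1/2  <
P = 1/2, Q = 1 ↦ 1  ≥
P = 1, Q = 0 ↦ 1  ≥
P = 1, Q = 1/2 ↦ 1  ≥
P = 1, Q = 1 ↦ 1  ≥
So 5 of the 9 assignments meet the threshold.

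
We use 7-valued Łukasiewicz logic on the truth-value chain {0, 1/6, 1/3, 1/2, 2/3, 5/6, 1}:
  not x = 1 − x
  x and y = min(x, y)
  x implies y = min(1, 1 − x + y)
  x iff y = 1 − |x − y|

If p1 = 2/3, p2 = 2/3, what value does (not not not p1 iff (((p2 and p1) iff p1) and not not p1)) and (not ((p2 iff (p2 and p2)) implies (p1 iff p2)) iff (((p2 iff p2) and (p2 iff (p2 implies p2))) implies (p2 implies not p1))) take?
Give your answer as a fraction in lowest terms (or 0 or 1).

not p1 = not 2/3 = 1/3
not not p1 = not 1/3 = 2/3
not not not p1 = not 2/3 = 1/3
p2 and p1 = 2/3 and 2/3 = 2/3
(p2 and p1) iff p1 = 2/3 iff 2/3 = 1
not p1 = not 2/3 = 1/3
not not p1 = not 1/3 = 2/3
((p2 and p1) iff p1) and not not p1 = 1 and 2/3 = 2/3
not not not p1 iff (((p2 and p1) iff p1) and not not p1) = 1/3 iff 2/3 = 2/3
p2 and p2 = 2/3 and 2/3 = 2/3
p2 iff (p2 and p2) = 2/3 iff 2/3 = 1
p1 iff p2 = 2/3 iff 2/3 = 1
(p2 iff (p2 and p2)) implies (p1 iff p2) = 1 implies 1 = 1
not ((p2 iff (p2 and p2)) implies (p1 iff p2)) = not 1 = 0
p2 iff p2 = 2/3 iff 2/3 = 1
p2 implies p2 = 2/3 implies 2/3 = 1
p2 iff (p2 implies p2) = 2/3 iff 1 = 2/3
(p2 iff p2) and (p2 iff (p2 implies p2)) = 1 and 2/3 = 2/3
not p1 = not 2/3 = 1/3
p2 implies not p1 = 2/3 implies 1/3 = 2/3
((p2 iff p2) and (p2 iff (p2 implies p2))) implies (p2 implies not p1) = 2/3 implies 2/3 = 1
not ((p2 iff (p2 and p2)) implies (p1 iff p2)) iff (((p2 iff p2) and (p2 iff (p2 implies p2))) implies (p2 implies not p1)) = 0 iff 1 = 0
(not not not p1 iff (((p2 and p1) iff p1) and not not p1)) and (not ((p2 iff (p2 and p2)) implies (p1 iff p2)) iff (((p2 iff p2) and (p2 iff (p2 implies p2))) implies (p2 implies not p1))) = 2/3 and 0 = 0

0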